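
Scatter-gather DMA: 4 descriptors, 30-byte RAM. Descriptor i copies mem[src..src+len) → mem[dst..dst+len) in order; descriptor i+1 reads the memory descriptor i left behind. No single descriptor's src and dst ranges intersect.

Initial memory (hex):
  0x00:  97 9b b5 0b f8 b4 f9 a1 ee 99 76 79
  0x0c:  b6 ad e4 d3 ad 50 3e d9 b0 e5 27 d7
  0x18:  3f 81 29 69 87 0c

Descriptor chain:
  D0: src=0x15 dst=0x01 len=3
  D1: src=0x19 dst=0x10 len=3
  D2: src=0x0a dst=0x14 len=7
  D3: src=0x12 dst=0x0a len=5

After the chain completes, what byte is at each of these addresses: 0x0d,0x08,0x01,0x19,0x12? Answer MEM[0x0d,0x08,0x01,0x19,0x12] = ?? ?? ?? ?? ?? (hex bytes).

[0] 0x15->0x01 len=3 : e5 27 d7
[1] 0x19->0x10 len=3 : 81 29 69
[2] 0x0a->0x14 len=7 : 76 79 b6 ad e4 d3 81
[3] 0x12->0x0a len=5 : 69 d9 76 79 b6
query mem[0x0d]=0x79, mem[0x08]=0xee, mem[0x01]=0xe5, mem[0x19]=0xd3, mem[0x12]=0x69

MEM[0x0d,0x08,0x01,0x19,0x12] = 79 ee e5 d3 69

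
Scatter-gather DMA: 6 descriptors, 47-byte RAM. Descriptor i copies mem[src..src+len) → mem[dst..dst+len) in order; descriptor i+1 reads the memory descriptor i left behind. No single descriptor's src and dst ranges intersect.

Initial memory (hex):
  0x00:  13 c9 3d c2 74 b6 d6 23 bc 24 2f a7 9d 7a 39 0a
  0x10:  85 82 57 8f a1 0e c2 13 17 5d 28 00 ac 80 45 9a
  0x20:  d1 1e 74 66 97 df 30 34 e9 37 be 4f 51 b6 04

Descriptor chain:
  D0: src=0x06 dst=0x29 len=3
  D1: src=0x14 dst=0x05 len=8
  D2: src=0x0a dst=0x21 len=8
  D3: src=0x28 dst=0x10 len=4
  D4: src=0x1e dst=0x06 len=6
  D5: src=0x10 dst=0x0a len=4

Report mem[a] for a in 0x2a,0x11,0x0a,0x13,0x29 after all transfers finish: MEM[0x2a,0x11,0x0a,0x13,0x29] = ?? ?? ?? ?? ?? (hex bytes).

MEM[0x2a,0x11,0x0a,0x13,0x29] = 23 d6 82 bc d6

#0 dst[0x29+3] := {0xd6,0x23,0xbc}
#1 dst[0x05+8] := {0xa1,0x0e,0xc2,0x13,0x17,0x5d,0x28,0x00}
#2 dst[0x21+8] := {0x5d,0x28,0x00,0x7a,0x39,0x0a,0x85,0x82}
#3 dst[0x10+4] := {0x82,0xd6,0x23,0xbc}
#4 dst[0x06+6] := {0x45,0x9a,0xd1,0x5d,0x28,0x00}
#5 dst[0x0a+4] := {0x82,0xd6,0x23,0xbc}
query mem[0x2a]=0x23, mem[0x11]=0xd6, mem[0x0a]=0x82, mem[0x13]=0xbc, mem[0x29]=0xd6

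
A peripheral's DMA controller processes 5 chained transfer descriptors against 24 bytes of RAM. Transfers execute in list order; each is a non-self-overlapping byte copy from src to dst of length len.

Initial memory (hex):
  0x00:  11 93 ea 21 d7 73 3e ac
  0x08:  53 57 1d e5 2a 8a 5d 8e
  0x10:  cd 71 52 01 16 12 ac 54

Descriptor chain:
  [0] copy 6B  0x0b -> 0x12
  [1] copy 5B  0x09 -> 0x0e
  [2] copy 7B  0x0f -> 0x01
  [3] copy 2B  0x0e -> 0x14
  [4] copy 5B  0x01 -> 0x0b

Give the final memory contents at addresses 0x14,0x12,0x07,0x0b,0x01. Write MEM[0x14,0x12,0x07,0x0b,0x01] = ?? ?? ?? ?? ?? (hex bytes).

#0 dst[0x12+6] := {0xe5,0x2a,0x8a,0x5d,0x8e,0xcd}
#1 dst[0x0e+5] := {0x57,0x1d,0xe5,0x2a,0x8a}
#2 dst[0x01+7] := {0x1d,0xe5,0x2a,0x8a,0x2a,0x8a,0x5d}
#3 dst[0x14+2] := {0x57,0x1d}
#4 dst[0x0b+5] := {0x1d,0xe5,0x2a,0x8a,0x2a}
query mem[0x14]=0x57, mem[0x12]=0x8a, mem[0x07]=0x5d, mem[0x0b]=0x1d, mem[0x01]=0x1d

MEM[0x14,0x12,0x07,0x0b,0x01] = 57 8a 5d 1d 1d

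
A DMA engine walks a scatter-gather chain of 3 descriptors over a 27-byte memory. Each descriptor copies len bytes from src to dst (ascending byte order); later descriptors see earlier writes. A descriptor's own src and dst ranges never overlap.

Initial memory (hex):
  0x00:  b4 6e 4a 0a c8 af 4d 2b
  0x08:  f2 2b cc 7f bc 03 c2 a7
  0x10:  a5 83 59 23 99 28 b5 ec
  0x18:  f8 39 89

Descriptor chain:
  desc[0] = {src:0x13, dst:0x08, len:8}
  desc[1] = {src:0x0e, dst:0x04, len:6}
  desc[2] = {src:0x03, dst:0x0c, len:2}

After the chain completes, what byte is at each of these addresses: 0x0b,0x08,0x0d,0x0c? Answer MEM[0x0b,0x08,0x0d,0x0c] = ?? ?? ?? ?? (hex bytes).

MEM[0x0b,0x08,0x0d,0x0c] = b5 59 39 0a

#0 dst[0x08+8] := {0x23,0x99,0x28,0xb5,0xec,0xf8,0x39,0x89}
#1 dst[0x04+6] := {0x39,0x89,0xa5,0x83,0x59,0x23}
#2 dst[0x0c+2] := {0x0a,0x39}
query mem[0x0b]=0xb5, mem[0x08]=0x59, mem[0x0d]=0x39, mem[0x0c]=0x0a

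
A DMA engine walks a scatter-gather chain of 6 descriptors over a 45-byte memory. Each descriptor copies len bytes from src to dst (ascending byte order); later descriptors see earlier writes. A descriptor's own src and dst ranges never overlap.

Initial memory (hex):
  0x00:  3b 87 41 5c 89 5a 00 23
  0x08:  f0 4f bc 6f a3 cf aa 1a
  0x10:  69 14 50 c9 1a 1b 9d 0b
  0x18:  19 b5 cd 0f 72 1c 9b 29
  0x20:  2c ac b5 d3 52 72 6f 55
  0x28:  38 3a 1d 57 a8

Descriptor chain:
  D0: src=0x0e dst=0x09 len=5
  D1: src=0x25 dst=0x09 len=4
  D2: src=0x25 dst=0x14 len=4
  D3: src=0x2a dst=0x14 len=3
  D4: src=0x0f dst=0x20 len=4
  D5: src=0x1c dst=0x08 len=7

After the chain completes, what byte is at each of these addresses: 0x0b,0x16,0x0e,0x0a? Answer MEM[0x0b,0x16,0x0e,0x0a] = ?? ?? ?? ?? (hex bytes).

MEM[0x0b,0x16,0x0e,0x0a] = 29 a8 14 9b

#0 dst[0x09+5] := {0xaa,0x1a,0x69,0x14,0x50}
#1 dst[0x09+4] := {0x72,0x6f,0x55,0x38}
#2 dst[0x14+4] := {0x72,0x6f,0x55,0x38}
#3 dst[0x14+3] := {0x1d,0x57,0xa8}
#4 dst[0x20+4] := {0x1a,0x69,0x14,0x50}
#5 dst[0x08+7] := {0x72,0x1c,0x9b,0x29,0x1a,0x69,0x14}
query mem[0x0b]=0x29, mem[0x16]=0xa8, mem[0x0e]=0x14, mem[0x0a]=0x9b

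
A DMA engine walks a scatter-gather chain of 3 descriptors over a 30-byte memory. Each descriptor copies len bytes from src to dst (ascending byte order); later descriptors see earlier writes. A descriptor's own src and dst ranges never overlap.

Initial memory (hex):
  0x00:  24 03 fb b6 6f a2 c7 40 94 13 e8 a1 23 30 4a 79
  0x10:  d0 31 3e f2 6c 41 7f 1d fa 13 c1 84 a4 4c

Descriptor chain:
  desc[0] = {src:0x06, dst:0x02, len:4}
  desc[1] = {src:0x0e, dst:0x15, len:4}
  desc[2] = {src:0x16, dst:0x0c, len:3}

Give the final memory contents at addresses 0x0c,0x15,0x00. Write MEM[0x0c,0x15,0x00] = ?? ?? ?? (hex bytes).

MEM[0x0c,0x15,0x00] = 79 4a 24

[0] 0x06->0x02 len=4 : c7 40 94 13
[1] 0x0e->0x15 len=4 : 4a 79 d0 31
[2] 0x16->0x0c len=3 : 79 d0 31
query mem[0x0c]=0x79, mem[0x15]=0x4a, mem[0x00]=0x24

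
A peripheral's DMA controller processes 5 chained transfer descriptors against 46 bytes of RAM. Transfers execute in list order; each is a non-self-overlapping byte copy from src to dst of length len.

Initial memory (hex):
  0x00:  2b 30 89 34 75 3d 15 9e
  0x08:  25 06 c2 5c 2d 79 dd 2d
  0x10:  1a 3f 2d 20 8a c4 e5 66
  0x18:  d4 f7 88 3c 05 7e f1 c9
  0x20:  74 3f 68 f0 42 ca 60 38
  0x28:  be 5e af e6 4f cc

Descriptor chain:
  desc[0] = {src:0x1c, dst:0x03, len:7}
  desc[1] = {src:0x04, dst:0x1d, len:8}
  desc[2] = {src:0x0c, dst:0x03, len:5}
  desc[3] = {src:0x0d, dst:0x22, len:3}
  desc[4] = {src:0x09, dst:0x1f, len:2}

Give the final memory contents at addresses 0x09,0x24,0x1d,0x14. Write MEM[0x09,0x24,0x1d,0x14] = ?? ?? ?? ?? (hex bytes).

MEM[0x09,0x24,0x1d,0x14] = 68 2d 7e 8a

  after D0: wrote 7B at 0x03 = 057ef1c9743f68
  after D1: wrote 8B at 0x1d = 7ef1c9743f68c25c
  after D2: wrote 5B at 0x03 = 2d79dd2d1a
  after D3: wrote 3B at 0x22 = 79dd2d
  after D4: wrote 2B at 0x1f = 68c2
query mem[0x09]=0x68, mem[0x24]=0x2d, mem[0x1d]=0x7e, mem[0x14]=0x8a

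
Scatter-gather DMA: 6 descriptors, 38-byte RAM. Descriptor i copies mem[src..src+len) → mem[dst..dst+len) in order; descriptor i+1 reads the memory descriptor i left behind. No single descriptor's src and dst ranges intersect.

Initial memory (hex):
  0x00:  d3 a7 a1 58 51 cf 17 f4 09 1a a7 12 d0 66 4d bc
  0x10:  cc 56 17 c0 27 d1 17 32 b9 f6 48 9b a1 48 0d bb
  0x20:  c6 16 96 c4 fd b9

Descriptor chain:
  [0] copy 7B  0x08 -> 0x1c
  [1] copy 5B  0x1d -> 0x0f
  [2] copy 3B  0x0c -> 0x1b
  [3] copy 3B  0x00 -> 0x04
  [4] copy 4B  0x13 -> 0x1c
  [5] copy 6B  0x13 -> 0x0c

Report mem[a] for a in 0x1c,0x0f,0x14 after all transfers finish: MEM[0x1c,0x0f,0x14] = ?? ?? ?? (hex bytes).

[0] 0x08->0x1c len=7 : 09 1a a7 12 d0 66 4d
[1] 0x1d->0x0f len=5 : 1a a7 12 d0 66
[2] 0x0c->0x1b len=3 : d0 66 4d
[3] 0x00->0x04 len=3 : d3 a7 a1
[4] 0x13->0x1c len=4 : 66 27 d1 17
[5] 0x13->0x0c len=6 : 66 27 d1 17 32 b9
query mem[0x1c]=0x66, mem[0x0f]=0x17, mem[0x14]=0x27

MEM[0x1c,0x0f,0x14] = 66 17 27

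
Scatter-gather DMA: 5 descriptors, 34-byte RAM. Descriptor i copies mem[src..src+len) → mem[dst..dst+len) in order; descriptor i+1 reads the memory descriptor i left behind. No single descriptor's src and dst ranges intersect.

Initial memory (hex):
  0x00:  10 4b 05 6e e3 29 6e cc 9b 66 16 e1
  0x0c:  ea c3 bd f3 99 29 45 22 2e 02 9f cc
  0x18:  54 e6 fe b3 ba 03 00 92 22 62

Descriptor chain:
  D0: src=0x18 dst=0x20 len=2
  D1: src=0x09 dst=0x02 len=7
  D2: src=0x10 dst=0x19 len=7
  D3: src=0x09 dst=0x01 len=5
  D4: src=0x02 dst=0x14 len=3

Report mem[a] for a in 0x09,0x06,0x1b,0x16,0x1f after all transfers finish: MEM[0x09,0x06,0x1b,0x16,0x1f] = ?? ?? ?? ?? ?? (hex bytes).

MEM[0x09,0x06,0x1b,0x16,0x1f] = 66 c3 45 ea 9f

D0: mem[0x20..0x21] <- [54 e6]
D1: mem[0x02..0x08] <- [66 16 e1 ea c3 bd f3]
D2: mem[0x19..0x1f] <- [99 29 45 22 2e 02 9f]
D3: mem[0x01..0x05] <- [66 16 e1 ea c3]
D4: mem[0x14..0x16] <- [16 e1 ea]
query mem[0x09]=0x66, mem[0x06]=0xc3, mem[0x1b]=0x45, mem[0x16]=0xea, mem[0x1f]=0x9f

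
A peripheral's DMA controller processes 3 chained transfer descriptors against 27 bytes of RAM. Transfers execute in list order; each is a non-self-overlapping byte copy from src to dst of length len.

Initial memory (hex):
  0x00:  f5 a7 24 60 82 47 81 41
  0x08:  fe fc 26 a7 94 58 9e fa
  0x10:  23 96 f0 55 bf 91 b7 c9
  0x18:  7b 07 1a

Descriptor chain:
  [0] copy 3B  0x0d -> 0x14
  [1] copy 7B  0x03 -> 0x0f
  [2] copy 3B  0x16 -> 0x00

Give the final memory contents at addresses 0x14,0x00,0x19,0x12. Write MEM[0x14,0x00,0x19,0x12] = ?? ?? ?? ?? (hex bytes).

#0 dst[0x14+3] := {0x58,0x9e,0xfa}
#1 dst[0x0f+7] := {0x60,0x82,0x47,0x81,0x41,0xfe,0xfc}
#2 dst[0x00+3] := {0xfa,0xc9,0x7b}
query mem[0x14]=0xfe, mem[0x00]=0xfa, mem[0x19]=0x07, mem[0x12]=0x81

MEM[0x14,0x00,0x19,0x12] = fe fa 07 81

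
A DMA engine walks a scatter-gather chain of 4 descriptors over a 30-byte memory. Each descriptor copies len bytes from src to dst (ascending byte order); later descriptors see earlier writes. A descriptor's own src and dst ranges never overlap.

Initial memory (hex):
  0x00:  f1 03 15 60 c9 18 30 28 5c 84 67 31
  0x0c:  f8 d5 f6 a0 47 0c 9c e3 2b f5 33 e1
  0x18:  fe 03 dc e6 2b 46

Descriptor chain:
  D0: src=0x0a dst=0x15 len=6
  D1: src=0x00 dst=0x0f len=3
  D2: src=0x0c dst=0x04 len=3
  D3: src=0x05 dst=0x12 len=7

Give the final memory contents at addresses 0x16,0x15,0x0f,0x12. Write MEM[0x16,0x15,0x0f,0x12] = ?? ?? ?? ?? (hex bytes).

MEM[0x16,0x15,0x0f,0x12] = 84 5c f1 d5

#0 dst[0x15+6] := {0x67,0x31,0xf8,0xd5,0xf6,0xa0}
#1 dst[0x0f+3] := {0xf1,0x03,0x15}
#2 dst[0x04+3] := {0xf8,0xd5,0xf6}
#3 dst[0x12+7] := {0xd5,0xf6,0x28,0x5c,0x84,0x67,0x31}
query mem[0x16]=0x84, mem[0x15]=0x5c, mem[0x0f]=0xf1, mem[0x12]=0xd5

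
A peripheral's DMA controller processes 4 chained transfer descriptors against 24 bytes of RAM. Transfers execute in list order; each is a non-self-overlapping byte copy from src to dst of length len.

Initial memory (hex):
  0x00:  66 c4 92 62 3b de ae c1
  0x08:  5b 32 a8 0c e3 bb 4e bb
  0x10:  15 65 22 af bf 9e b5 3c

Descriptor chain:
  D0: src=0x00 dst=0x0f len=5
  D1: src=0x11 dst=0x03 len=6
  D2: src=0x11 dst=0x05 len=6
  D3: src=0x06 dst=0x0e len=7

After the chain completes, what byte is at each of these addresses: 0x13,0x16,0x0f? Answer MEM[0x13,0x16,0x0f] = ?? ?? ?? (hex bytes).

MEM[0x13,0x16,0x0f] = 0c b5 3b

#0 dst[0x0f+5] := {0x66,0xc4,0x92,0x62,0x3b}
#1 dst[0x03+6] := {0x92,0x62,0x3b,0xbf,0x9e,0xb5}
#2 dst[0x05+6] := {0x92,0x62,0x3b,0xbf,0x9e,0xb5}
#3 dst[0x0e+7] := {0x62,0x3b,0xbf,0x9e,0xb5,0x0c,0xe3}
query mem[0x13]=0x0c, mem[0x16]=0xb5, mem[0x0f]=0x3b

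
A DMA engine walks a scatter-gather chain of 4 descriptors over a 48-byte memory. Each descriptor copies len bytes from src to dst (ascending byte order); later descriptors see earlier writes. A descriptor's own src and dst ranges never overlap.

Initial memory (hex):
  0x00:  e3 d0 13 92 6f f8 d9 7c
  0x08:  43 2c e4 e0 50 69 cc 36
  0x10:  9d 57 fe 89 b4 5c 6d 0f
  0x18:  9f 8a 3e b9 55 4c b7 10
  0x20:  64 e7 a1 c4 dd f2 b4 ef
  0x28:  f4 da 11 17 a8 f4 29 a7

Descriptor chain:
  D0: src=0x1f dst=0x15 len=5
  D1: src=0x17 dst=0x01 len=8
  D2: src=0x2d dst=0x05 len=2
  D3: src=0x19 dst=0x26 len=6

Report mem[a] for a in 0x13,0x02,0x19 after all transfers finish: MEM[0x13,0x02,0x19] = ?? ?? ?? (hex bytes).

MEM[0x13,0x02,0x19] = 89 a1 c4

[0] 0x1f->0x15 len=5 : 10 64 e7 a1 c4
[1] 0x17->0x01 len=8 : e7 a1 c4 3e b9 55 4c b7
[2] 0x2d->0x05 len=2 : f4 29
[3] 0x19->0x26 len=6 : c4 3e b9 55 4c b7
query mem[0x13]=0x89, mem[0x02]=0xa1, mem[0x19]=0xc4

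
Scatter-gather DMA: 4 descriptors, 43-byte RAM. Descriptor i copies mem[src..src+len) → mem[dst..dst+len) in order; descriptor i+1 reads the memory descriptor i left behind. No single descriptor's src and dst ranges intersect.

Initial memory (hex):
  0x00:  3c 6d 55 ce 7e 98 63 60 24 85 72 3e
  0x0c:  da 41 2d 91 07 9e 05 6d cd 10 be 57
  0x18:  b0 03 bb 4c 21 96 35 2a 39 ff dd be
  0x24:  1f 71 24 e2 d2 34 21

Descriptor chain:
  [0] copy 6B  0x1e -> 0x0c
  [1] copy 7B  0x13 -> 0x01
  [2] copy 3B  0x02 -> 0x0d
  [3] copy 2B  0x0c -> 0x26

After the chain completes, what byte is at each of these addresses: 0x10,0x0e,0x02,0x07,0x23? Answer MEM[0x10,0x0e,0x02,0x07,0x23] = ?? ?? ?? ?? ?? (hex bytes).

  after D0: wrote 6B at 0x0c = 352a39ffddbe
  after D1: wrote 7B at 0x01 = 6dcd10be57b003
  after D2: wrote 3B at 0x0d = cd10be
  after D3: wrote 2B at 0x26 = 35cd
query mem[0x10]=0xdd, mem[0x0e]=0x10, mem[0x02]=0xcd, mem[0x07]=0x03, mem[0x23]=0xbe

MEM[0x10,0x0e,0x02,0x07,0x23] = dd 10 cd 03 be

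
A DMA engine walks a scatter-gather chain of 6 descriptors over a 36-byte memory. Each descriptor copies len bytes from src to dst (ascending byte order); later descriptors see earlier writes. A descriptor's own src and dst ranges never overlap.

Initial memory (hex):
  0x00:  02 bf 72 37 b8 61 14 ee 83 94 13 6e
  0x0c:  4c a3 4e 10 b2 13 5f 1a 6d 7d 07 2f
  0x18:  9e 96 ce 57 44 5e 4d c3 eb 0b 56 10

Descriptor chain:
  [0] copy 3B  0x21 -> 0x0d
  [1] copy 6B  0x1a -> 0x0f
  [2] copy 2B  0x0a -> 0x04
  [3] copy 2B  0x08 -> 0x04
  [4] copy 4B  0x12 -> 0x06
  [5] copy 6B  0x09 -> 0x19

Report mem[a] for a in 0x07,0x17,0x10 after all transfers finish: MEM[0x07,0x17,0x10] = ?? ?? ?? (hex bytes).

#0 dst[0x0d+3] := {0x0b,0x56,0x10}
#1 dst[0x0f+6] := {0xce,0x57,0x44,0x5e,0x4d,0xc3}
#2 dst[0x04+2] := {0x13,0x6e}
#3 dst[0x04+2] := {0x83,0x94}
#4 dst[0x06+4] := {0x5e,0x4d,0xc3,0x7d}
#5 dst[0x19+6] := {0x7d,0x13,0x6e,0x4c,0x0b,0x56}
query mem[0x07]=0x4d, mem[0x17]=0x2f, mem[0x10]=0x57

MEM[0x07,0x17,0x10] = 4d 2f 57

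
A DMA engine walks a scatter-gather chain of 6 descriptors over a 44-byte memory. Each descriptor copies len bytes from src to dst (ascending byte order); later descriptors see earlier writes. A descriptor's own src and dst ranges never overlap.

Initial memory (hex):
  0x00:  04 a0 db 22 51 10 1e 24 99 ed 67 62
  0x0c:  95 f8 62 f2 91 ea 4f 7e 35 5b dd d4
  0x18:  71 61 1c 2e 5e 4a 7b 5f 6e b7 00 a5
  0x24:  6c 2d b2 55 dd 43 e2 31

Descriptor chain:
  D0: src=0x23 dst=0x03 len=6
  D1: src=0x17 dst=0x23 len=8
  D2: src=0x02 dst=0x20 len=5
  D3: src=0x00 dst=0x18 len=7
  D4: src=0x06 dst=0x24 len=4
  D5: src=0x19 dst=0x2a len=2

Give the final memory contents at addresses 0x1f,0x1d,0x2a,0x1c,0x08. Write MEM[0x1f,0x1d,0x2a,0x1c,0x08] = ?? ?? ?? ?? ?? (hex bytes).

MEM[0x1f,0x1d,0x2a,0x1c,0x08] = 5f 2d a0 6c dd

D0: mem[0x03..0x08] <- [a5 6c 2d b2 55 dd]
D1: mem[0x23..0x2a] <- [d4 71 61 1c 2e 5e 4a 7b]
D2: mem[0x20..0x24] <- [db a5 6c 2d b2]
D3: mem[0x18..0x1e] <- [04 a0 db a5 6c 2d b2]
D4: mem[0x24..0x27] <- [b2 55 dd ed]
D5: mem[0x2a..0x2b] <- [a0 db]
query mem[0x1f]=0x5f, mem[0x1d]=0x2d, mem[0x2a]=0xa0, mem[0x1c]=0x6c, mem[0x08]=0xdd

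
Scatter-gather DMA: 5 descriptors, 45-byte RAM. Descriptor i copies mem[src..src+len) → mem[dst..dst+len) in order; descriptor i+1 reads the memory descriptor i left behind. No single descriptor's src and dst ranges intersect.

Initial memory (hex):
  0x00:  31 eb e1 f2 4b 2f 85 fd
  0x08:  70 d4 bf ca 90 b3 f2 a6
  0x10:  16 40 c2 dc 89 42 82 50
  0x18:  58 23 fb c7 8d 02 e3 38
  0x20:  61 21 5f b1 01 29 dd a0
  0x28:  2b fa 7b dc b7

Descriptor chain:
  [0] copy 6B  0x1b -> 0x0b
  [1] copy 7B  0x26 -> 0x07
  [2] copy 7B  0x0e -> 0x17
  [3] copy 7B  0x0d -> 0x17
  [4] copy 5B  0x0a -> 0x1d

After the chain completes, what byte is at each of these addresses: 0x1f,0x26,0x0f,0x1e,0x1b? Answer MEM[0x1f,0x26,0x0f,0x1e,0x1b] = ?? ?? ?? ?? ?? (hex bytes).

MEM[0x1f,0x26,0x0f,0x1e,0x1b] = dc dd 38 7b 40

D0: mem[0x0b..0x10] <- [c7 8d 02 e3 38 61]
D1: mem[0x07..0x0d] <- [dd a0 2b fa 7b dc b7]
D2: mem[0x17..0x1d] <- [e3 38 61 40 c2 dc 89]
D3: mem[0x17..0x1d] <- [b7 e3 38 61 40 c2 dc]
D4: mem[0x1d..0x21] <- [fa 7b dc b7 e3]
query mem[0x1f]=0xdc, mem[0x26]=0xdd, mem[0x0f]=0x38, mem[0x1e]=0x7b, mem[0x1b]=0x40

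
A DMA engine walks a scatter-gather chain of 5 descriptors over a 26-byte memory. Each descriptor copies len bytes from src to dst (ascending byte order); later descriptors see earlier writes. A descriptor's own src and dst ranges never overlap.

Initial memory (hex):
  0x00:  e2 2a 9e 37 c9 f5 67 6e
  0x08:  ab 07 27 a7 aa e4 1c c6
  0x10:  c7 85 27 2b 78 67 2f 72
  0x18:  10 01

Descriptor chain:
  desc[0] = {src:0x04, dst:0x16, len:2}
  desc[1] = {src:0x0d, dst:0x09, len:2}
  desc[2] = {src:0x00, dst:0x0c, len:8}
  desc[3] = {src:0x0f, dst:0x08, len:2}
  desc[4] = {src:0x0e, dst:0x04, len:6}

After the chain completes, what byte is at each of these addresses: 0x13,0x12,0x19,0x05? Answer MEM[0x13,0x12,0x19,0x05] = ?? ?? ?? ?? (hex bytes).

[0] 0x04->0x16 len=2 : c9 f5
[1] 0x0d->0x09 len=2 : e4 1c
[2] 0x00->0x0c len=8 : e2 2a 9e 37 c9 f5 67 6e
[3] 0x0f->0x08 len=2 : 37 c9
[4] 0x0e->0x04 len=6 : 9e 37 c9 f5 67 6e
query mem[0x13]=0x6e, mem[0x12]=0x67, mem[0x19]=0x01, mem[0x05]=0x37

MEM[0x13,0x12,0x19,0x05] = 6e 67 01 37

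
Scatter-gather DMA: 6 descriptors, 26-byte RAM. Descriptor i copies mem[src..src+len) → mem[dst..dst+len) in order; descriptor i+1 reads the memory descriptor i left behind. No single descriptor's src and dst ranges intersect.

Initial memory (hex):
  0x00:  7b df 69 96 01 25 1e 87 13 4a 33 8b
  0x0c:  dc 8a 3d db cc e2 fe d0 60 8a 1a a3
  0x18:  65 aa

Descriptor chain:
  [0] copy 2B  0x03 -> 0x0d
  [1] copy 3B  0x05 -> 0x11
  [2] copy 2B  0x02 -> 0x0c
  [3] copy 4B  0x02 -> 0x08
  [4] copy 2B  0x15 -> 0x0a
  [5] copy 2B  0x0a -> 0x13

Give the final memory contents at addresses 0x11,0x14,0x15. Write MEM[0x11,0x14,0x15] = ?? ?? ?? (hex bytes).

MEM[0x11,0x14,0x15] = 25 1a 8a

  after D0: wrote 2B at 0x0d = 9601
  after D1: wrote 3B at 0x11 = 251e87
  after D2: wrote 2B at 0x0c = 6996
  after D3: wrote 4B at 0x08 = 69960125
  after D4: wrote 2B at 0x0a = 8a1a
  after D5: wrote 2B at 0x13 = 8a1a
query mem[0x11]=0x25, mem[0x14]=0x1a, mem[0x15]=0x8a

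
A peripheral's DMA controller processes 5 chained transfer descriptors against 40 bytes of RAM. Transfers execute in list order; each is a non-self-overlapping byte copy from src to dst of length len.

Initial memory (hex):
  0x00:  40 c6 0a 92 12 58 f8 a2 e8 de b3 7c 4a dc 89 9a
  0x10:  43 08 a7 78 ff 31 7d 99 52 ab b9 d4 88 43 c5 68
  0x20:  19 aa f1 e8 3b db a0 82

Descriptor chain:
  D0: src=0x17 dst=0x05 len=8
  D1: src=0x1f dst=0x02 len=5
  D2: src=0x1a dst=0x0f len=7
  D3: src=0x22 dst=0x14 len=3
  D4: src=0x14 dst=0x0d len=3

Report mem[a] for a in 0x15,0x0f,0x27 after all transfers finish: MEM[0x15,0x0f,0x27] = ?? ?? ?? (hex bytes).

#0 dst[0x05+8] := {0x99,0x52,0xab,0xb9,0xd4,0x88,0x43,0xc5}
#1 dst[0x02+5] := {0x68,0x19,0xaa,0xf1,0xe8}
#2 dst[0x0f+7] := {0xb9,0xd4,0x88,0x43,0xc5,0x68,0x19}
#3 dst[0x14+3] := {0xf1,0xe8,0x3b}
#4 dst[0x0d+3] := {0xf1,0xe8,0x3b}
query mem[0x15]=0xe8, mem[0x0f]=0x3b, mem[0x27]=0x82

MEM[0x15,0x0f,0x27] = e8 3b 82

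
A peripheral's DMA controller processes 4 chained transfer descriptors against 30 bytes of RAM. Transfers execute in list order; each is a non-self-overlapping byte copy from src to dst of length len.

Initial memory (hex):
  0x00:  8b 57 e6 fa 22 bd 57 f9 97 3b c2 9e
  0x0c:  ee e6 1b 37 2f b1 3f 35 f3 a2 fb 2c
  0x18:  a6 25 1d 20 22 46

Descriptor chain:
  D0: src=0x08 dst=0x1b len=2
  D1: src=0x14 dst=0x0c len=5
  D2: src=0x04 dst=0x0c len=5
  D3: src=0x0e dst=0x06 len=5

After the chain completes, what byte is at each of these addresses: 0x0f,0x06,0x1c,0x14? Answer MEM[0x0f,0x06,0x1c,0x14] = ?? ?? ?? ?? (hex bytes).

MEM[0x0f,0x06,0x1c,0x14] = f9 57 3b f3

#0 dst[0x1b+2] := {0x97,0x3b}
#1 dst[0x0c+5] := {0xf3,0xa2,0xfb,0x2c,0xa6}
#2 dst[0x0c+5] := {0x22,0xbd,0x57,0xf9,0x97}
#3 dst[0x06+5] := {0x57,0xf9,0x97,0xb1,0x3f}
query mem[0x0f]=0xf9, mem[0x06]=0x57, mem[0x1c]=0x3b, mem[0x14]=0xf3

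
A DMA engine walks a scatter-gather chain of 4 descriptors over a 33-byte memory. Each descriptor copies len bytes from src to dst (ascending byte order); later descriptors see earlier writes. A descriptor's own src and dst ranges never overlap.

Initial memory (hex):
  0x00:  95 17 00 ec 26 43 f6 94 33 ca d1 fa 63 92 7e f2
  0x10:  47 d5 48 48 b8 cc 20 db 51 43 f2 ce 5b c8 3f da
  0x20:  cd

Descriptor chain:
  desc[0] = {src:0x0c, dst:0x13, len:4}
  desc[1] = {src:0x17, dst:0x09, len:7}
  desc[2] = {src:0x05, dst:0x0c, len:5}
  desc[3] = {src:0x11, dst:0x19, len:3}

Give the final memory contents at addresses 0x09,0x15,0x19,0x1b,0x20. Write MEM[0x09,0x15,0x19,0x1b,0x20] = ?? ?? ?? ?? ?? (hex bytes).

MEM[0x09,0x15,0x19,0x1b,0x20] = db 7e d5 63 cd

  after D0: wrote 4B at 0x13 = 63927ef2
  after D1: wrote 7B at 0x09 = db5143f2ce5bc8
  after D2: wrote 5B at 0x0c = 43f69433db
  after D3: wrote 3B at 0x19 = d54863
query mem[0x09]=0xdb, mem[0x15]=0x7e, mem[0x19]=0xd5, mem[0x1b]=0x63, mem[0x20]=0xcd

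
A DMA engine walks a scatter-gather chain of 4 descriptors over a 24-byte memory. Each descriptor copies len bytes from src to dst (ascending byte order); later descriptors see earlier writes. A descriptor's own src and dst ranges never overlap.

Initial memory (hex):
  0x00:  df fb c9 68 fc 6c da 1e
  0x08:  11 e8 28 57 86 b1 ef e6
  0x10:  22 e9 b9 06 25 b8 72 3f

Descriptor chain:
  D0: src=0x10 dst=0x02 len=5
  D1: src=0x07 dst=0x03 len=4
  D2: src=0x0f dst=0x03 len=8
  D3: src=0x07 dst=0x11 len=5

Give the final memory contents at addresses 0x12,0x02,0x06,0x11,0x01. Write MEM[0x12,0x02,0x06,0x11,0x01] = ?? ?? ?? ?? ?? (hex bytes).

MEM[0x12,0x02,0x06,0x11,0x01] = 25 22 b9 06 fb

  after D0: wrote 5B at 0x02 = 22e9b90625
  after D1: wrote 4B at 0x03 = 1e11e828
  after D2: wrote 8B at 0x03 = e622e9b90625b872
  after D3: wrote 5B at 0x11 = 0625b87257
query mem[0x12]=0x25, mem[0x02]=0x22, mem[0x06]=0xb9, mem[0x11]=0x06, mem[0x01]=0xfb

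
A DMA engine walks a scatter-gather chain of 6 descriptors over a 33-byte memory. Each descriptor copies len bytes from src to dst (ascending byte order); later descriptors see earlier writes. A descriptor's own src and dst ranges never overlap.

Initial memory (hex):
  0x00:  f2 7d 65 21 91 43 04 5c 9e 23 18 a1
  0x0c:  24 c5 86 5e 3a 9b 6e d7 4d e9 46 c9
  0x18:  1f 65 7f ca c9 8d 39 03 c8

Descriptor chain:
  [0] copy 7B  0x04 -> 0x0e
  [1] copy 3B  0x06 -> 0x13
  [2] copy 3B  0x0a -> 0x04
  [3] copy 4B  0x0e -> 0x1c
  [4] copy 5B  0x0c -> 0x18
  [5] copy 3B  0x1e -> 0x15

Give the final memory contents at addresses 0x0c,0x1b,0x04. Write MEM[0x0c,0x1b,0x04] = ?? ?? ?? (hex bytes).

MEM[0x0c,0x1b,0x04] = 24 43 18

#0 dst[0x0e+7] := {0x91,0x43,0x04,0x5c,0x9e,0x23,0x18}
#1 dst[0x13+3] := {0x04,0x5c,0x9e}
#2 dst[0x04+3] := {0x18,0xa1,0x24}
#3 dst[0x1c+4] := {0x91,0x43,0x04,0x5c}
#4 dst[0x18+5] := {0x24,0xc5,0x91,0x43,0x04}
#5 dst[0x15+3] := {0x04,0x5c,0xc8}
query mem[0x0c]=0x24, mem[0x1b]=0x43, mem[0x04]=0x18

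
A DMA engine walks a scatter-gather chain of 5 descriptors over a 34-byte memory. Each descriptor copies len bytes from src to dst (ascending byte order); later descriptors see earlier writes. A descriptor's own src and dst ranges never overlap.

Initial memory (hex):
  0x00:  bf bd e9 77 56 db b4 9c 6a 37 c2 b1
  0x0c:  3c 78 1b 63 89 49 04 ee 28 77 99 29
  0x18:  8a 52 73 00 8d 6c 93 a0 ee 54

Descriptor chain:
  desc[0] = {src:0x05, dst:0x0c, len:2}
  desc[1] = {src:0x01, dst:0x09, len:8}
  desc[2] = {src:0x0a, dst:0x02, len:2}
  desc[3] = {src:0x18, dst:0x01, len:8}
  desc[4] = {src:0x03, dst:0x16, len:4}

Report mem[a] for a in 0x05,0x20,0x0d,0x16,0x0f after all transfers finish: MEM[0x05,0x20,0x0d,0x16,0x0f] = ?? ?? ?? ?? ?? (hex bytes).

D0: mem[0x0c..0x0d] <- [db b4]
D1: mem[0x09..0x10] <- [bd e9 77 56 db b4 9c 6a]
D2: mem[0x02..0x03] <- [e9 77]
D3: mem[0x01..0x08] <- [8a 52 73 00 8d 6c 93 a0]
D4: mem[0x16..0x19] <- [73 00 8d 6c]
query mem[0x05]=0x8d, mem[0x20]=0xee, mem[0x0d]=0xdb, mem[0x16]=0x73, mem[0x0f]=0x9c

MEM[0x05,0x20,0x0d,0x16,0x0f] = 8d ee db 73 9c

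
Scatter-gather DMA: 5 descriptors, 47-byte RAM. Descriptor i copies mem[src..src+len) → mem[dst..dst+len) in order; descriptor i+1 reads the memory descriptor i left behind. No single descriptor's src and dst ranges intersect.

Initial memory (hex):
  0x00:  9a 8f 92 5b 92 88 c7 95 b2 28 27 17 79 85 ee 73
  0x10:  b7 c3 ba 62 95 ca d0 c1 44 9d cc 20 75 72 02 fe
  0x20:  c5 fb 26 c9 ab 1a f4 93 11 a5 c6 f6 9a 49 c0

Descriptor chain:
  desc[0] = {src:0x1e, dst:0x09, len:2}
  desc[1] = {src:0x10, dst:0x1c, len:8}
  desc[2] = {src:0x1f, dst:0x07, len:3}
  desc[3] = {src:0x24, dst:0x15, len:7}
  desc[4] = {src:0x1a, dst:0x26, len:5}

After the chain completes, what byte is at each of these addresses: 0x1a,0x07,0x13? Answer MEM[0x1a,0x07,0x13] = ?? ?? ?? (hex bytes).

MEM[0x1a,0x07,0x13] = a5 62 62

  after D0: wrote 2B at 0x09 = 02fe
  after D1: wrote 8B at 0x1c = b7c3ba6295cad0c1
  after D2: wrote 3B at 0x07 = 6295ca
  after D3: wrote 7B at 0x15 = ab1af49311a5c6
  after D4: wrote 5B at 0x26 = a5c6b7c3ba
query mem[0x1a]=0xa5, mem[0x07]=0x62, mem[0x13]=0x62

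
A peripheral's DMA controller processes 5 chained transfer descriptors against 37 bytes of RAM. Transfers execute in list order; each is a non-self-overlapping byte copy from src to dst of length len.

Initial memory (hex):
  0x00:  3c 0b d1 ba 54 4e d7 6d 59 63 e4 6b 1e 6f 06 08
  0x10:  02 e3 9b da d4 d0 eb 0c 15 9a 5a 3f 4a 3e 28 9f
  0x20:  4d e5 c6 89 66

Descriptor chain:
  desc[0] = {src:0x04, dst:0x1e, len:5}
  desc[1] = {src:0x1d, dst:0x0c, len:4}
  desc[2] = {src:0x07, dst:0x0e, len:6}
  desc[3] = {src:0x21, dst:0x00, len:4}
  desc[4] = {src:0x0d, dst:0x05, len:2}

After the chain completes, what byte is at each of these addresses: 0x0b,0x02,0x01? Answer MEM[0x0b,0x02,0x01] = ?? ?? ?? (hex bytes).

  after D0: wrote 5B at 0x1e = 544ed76d59
  after D1: wrote 4B at 0x0c = 3e544ed7
  after D2: wrote 6B at 0x0e = 6d5963e46b3e
  after D3: wrote 4B at 0x00 = 6d598966
  after D4: wrote 2B at 0x05 = 546d
query mem[0x0b]=0x6b, mem[0x02]=0x89, mem[0x01]=0x59

MEM[0x0b,0x02,0x01] = 6b 89 59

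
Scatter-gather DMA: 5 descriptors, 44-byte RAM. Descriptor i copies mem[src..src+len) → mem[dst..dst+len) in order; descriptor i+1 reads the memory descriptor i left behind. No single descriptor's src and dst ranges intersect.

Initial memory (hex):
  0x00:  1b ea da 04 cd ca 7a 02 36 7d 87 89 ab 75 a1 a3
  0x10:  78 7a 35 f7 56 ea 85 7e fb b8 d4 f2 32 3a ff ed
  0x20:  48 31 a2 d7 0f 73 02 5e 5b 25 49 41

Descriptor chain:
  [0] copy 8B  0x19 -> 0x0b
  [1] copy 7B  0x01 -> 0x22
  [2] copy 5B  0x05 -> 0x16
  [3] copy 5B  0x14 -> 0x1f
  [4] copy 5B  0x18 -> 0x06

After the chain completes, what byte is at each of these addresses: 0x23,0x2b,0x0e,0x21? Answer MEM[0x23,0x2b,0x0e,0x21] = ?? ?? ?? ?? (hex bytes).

D0: mem[0x0b..0x12] <- [b8 d4 f2 32 3a ff ed 48]
D1: mem[0x22..0x28] <- [ea da 04 cd ca 7a 02]
D2: mem[0x16..0x1a] <- [ca 7a 02 36 7d]
D3: mem[0x1f..0x23] <- [56 ea ca 7a 02]
D4: mem[0x06..0x0a] <- [02 36 7d f2 32]
query mem[0x23]=0x02, mem[0x2b]=0x41, mem[0x0e]=0x32, mem[0x21]=0xca

MEM[0x23,0x2b,0x0e,0x21] = 02 41 32 ca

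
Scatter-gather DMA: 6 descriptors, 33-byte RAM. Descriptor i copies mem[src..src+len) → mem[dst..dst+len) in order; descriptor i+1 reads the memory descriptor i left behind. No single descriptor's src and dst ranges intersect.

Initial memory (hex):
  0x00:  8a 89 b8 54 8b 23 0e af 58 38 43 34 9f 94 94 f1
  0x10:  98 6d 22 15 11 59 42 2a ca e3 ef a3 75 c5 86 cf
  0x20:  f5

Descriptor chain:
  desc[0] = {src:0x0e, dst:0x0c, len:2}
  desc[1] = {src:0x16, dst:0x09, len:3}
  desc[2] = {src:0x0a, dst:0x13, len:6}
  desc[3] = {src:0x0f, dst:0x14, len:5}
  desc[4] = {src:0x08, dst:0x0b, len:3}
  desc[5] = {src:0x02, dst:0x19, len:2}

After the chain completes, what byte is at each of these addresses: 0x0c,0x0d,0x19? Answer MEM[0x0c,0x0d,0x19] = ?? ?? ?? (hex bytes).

#0 dst[0x0c+2] := {0x94,0xf1}
#1 dst[0x09+3] := {0x42,0x2a,0xca}
#2 dst[0x13+6] := {0x2a,0xca,0x94,0xf1,0x94,0xf1}
#3 dst[0x14+5] := {0xf1,0x98,0x6d,0x22,0x2a}
#4 dst[0x0b+3] := {0x58,0x42,0x2a}
#5 dst[0x19+2] := {0xb8,0x54}
query mem[0x0c]=0x42, mem[0x0d]=0x2a, mem[0x19]=0xb8

MEM[0x0c,0x0d,0x19] = 42 2a b8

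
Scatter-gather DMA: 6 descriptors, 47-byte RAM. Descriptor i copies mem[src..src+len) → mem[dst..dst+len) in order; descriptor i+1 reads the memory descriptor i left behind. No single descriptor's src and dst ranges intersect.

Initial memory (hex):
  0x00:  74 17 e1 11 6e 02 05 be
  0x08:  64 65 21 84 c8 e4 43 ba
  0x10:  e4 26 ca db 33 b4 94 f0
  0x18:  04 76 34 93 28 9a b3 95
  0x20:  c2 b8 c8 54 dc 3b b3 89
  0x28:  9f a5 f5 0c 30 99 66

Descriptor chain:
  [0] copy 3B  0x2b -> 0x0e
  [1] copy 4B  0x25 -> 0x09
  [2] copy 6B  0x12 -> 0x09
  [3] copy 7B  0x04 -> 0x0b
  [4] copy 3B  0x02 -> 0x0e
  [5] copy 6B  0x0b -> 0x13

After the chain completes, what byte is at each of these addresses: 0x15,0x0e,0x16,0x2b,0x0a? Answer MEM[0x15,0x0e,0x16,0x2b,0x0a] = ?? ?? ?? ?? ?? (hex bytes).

MEM[0x15,0x0e,0x16,0x2b,0x0a] = 05 e1 e1 0c db

D0: mem[0x0e..0x10] <- [0c 30 99]
D1: mem[0x09..0x0c] <- [3b b3 89 9f]
D2: mem[0x09..0x0e] <- [ca db 33 b4 94 f0]
D3: mem[0x0b..0x11] <- [6e 02 05 be 64 ca db]
D4: mem[0x0e..0x10] <- [e1 11 6e]
D5: mem[0x13..0x18] <- [6e 02 05 e1 11 6e]
query mem[0x15]=0x05, mem[0x0e]=0xe1, mem[0x16]=0xe1, mem[0x2b]=0x0c, mem[0x0a]=0xdb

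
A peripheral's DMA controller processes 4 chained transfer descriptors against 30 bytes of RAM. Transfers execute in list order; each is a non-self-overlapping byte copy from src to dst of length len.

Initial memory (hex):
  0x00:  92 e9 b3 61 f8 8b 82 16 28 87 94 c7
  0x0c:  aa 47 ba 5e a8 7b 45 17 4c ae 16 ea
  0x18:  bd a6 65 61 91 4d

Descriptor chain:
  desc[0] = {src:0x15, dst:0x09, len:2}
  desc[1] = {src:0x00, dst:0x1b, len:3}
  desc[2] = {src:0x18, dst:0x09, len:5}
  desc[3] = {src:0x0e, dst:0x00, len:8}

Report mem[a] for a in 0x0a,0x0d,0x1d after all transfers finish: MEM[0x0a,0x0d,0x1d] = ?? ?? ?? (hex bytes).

MEM[0x0a,0x0d,0x1d] = a6 e9 b3

#0 dst[0x09+2] := {0xae,0x16}
#1 dst[0x1b+3] := {0x92,0xe9,0xb3}
#2 dst[0x09+5] := {0xbd,0xa6,0x65,0x92,0xe9}
#3 dst[0x00+8] := {0xba,0x5e,0xa8,0x7b,0x45,0x17,0x4c,0xae}
query mem[0x0a]=0xa6, mem[0x0d]=0xe9, mem[0x1d]=0xb3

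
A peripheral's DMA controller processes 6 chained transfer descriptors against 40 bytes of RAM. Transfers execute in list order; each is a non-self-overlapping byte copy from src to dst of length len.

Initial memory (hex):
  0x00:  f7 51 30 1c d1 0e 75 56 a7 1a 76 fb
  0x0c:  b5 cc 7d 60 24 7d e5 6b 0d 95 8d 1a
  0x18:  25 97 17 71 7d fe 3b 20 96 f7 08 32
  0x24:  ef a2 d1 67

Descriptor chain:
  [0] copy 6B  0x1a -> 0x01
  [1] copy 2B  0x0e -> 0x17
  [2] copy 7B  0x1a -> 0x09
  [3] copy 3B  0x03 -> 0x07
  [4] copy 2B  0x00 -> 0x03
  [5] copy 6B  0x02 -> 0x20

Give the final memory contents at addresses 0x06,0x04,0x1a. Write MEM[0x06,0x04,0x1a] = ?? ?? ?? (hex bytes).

  after D0: wrote 6B at 0x01 = 17717dfe3b20
  after D1: wrote 2B at 0x17 = 7d60
  after D2: wrote 7B at 0x09 = 17717dfe3b2096
  after D3: wrote 3B at 0x07 = 7dfe3b
  after D4: wrote 2B at 0x03 = f717
  after D5: wrote 6B at 0x20 = 71f7173b207d
query mem[0x06]=0x20, mem[0x04]=0x17, mem[0x1a]=0x17

MEM[0x06,0x04,0x1a] = 20 17 17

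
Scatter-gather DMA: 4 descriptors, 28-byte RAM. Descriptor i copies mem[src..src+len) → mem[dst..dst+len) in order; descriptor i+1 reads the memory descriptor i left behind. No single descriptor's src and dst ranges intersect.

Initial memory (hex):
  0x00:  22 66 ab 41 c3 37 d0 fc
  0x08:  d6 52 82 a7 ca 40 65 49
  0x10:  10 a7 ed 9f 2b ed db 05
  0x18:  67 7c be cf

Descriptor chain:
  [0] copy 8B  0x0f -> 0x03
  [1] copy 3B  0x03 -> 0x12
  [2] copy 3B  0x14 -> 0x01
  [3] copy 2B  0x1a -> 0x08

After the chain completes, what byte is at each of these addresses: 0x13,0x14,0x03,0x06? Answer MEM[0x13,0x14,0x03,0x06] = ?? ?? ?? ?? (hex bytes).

MEM[0x13,0x14,0x03,0x06] = 10 a7 db ed

#0 dst[0x03+8] := {0x49,0x10,0xa7,0xed,0x9f,0x2b,0xed,0xdb}
#1 dst[0x12+3] := {0x49,0x10,0xa7}
#2 dst[0x01+3] := {0xa7,0xed,0xdb}
#3 dst[0x08+2] := {0xbe,0xcf}
query mem[0x13]=0x10, mem[0x14]=0xa7, mem[0x03]=0xdb, mem[0x06]=0xed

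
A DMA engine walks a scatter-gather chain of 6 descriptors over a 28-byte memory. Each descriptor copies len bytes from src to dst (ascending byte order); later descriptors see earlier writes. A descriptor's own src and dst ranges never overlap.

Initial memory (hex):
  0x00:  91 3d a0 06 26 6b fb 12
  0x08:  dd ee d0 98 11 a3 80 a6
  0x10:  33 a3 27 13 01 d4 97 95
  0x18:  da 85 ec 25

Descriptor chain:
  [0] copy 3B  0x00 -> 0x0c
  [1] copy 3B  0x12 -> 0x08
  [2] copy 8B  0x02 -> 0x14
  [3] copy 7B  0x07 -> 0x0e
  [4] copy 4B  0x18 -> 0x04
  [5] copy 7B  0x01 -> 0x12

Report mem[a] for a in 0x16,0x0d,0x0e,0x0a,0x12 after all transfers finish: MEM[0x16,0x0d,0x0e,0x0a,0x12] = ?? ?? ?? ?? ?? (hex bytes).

MEM[0x16,0x0d,0x0e,0x0a,0x12] = 12 3d 12 01 3d

D0: mem[0x0c..0x0e] <- [91 3d a0]
D1: mem[0x08..0x0a] <- [27 13 01]
D2: mem[0x14..0x1b] <- [a0 06 26 6b fb 12 27 13]
D3: mem[0x0e..0x14] <- [12 27 13 01 98 91 3d]
D4: mem[0x04..0x07] <- [fb 12 27 13]
D5: mem[0x12..0x18] <- [3d a0 06 fb 12 27 13]
query mem[0x16]=0x12, mem[0x0d]=0x3d, mem[0x0e]=0x12, mem[0x0a]=0x01, mem[0x12]=0x3d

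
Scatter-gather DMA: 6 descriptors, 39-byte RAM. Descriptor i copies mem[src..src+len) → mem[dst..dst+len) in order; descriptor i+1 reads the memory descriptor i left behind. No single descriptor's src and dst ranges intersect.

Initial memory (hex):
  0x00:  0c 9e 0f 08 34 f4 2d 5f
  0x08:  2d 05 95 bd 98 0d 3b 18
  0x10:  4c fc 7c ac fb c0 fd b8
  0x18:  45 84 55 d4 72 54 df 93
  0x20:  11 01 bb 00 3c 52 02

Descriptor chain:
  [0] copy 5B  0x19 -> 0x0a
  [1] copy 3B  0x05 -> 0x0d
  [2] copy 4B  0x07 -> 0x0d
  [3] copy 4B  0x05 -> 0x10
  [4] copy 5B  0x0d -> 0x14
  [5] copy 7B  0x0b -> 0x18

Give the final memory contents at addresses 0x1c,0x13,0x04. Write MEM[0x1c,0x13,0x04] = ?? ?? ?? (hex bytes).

[0] 0x19->0x0a len=5 : 84 55 d4 72 54
[1] 0x05->0x0d len=3 : f4 2d 5f
[2] 0x07->0x0d len=4 : 5f 2d 05 84
[3] 0x05->0x10 len=4 : f4 2d 5f 2d
[4] 0x0d->0x14 len=5 : 5f 2d 05 f4 2d
[5] 0x0b->0x18 len=7 : 55 d4 5f 2d 05 f4 2d
query mem[0x1c]=0x05, mem[0x13]=0x2d, mem[0x04]=0x34

MEM[0x1c,0x13,0x04] = 05 2d 34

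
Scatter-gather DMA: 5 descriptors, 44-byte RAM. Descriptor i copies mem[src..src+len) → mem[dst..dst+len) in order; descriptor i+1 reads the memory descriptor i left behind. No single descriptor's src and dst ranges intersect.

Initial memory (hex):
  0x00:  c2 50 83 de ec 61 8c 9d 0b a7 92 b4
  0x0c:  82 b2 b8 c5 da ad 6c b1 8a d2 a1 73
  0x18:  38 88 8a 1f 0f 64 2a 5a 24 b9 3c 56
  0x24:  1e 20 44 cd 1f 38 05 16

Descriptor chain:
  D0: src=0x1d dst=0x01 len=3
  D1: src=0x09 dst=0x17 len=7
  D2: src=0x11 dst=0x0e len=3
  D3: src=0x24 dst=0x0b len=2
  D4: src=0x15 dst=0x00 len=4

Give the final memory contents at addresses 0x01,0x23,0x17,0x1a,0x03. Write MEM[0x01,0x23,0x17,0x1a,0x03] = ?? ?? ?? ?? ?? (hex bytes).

D0: mem[0x01..0x03] <- [64 2a 5a]
D1: mem[0x17..0x1d] <- [a7 92 b4 82 b2 b8 c5]
D2: mem[0x0e..0x10] <- [ad 6c b1]
D3: mem[0x0b..0x0c] <- [1e 20]
D4: mem[0x00..0x03] <- [d2 a1 a7 92]
query mem[0x01]=0xa1, mem[0x23]=0x56, mem[0x17]=0xa7, mem[0x1a]=0x82, mem[0x03]=0x92

MEM[0x01,0x23,0x17,0x1a,0x03] = a1 56 a7 82 92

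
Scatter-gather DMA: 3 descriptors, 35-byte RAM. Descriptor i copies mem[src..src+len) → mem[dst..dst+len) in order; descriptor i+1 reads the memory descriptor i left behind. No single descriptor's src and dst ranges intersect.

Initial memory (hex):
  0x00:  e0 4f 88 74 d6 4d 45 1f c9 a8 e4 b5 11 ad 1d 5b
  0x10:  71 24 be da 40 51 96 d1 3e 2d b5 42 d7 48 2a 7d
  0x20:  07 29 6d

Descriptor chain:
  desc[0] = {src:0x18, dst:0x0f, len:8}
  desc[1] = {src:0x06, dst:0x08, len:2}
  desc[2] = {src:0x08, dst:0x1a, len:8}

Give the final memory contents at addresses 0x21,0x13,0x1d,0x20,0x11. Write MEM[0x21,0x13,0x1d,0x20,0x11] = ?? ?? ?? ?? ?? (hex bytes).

#0 dst[0x0f+8] := {0x3e,0x2d,0xb5,0x42,0xd7,0x48,0x2a,0x7d}
#1 dst[0x08+2] := {0x45,0x1f}
#2 dst[0x1a+8] := {0x45,0x1f,0xe4,0xb5,0x11,0xad,0x1d,0x3e}
query mem[0x21]=0x3e, mem[0x13]=0xd7, mem[0x1d]=0xb5, mem[0x20]=0x1d, mem[0x11]=0xb5

MEM[0x21,0x13,0x1d,0x20,0x11] = 3e d7 b5 1d b5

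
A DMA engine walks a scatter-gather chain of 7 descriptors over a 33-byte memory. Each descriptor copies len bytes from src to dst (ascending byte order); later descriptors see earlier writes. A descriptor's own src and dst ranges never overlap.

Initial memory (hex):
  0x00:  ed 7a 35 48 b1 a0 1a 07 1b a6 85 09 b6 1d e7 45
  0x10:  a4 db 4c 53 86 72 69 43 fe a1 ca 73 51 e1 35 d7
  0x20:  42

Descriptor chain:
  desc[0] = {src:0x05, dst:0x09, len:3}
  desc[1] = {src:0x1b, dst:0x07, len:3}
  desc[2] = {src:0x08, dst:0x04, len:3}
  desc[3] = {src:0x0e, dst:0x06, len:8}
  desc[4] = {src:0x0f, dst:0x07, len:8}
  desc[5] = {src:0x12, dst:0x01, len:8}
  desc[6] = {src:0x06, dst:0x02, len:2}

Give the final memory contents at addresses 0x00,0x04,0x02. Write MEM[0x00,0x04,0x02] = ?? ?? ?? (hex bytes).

MEM[0x00,0x04,0x02] = ed 72 43

[0] 0x05->0x09 len=3 : a0 1a 07
[1] 0x1b->0x07 len=3 : 73 51 e1
[2] 0x08->0x04 len=3 : 51 e1 1a
[3] 0x0e->0x06 len=8 : e7 45 a4 db 4c 53 86 72
[4] 0x0f->0x07 len=8 : 45 a4 db 4c 53 86 72 69
[5] 0x12->0x01 len=8 : 4c 53 86 72 69 43 fe a1
[6] 0x06->0x02 len=2 : 43 fe
query mem[0x00]=0xed, mem[0x04]=0x72, mem[0x02]=0x43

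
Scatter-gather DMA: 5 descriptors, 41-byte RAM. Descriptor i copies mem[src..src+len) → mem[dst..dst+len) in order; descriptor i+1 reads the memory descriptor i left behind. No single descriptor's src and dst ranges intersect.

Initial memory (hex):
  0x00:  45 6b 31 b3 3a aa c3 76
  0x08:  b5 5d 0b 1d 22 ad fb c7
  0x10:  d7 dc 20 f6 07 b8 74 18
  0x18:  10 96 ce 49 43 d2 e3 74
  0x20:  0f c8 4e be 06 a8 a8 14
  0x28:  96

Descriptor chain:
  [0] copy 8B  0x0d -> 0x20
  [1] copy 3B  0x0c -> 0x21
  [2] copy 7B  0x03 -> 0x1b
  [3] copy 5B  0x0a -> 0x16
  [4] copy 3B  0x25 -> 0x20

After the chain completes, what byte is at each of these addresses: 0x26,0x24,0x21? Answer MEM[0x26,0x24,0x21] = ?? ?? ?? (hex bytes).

MEM[0x26,0x24,0x21] = f6 dc f6

[0] 0x0d->0x20 len=8 : ad fb c7 d7 dc 20 f6 07
[1] 0x0c->0x21 len=3 : 22 ad fb
[2] 0x03->0x1b len=7 : b3 3a aa c3 76 b5 5d
[3] 0x0a->0x16 len=5 : 0b 1d 22 ad fb
[4] 0x25->0x20 len=3 : 20 f6 07
query mem[0x26]=0xf6, mem[0x24]=0xdc, mem[0x21]=0xf6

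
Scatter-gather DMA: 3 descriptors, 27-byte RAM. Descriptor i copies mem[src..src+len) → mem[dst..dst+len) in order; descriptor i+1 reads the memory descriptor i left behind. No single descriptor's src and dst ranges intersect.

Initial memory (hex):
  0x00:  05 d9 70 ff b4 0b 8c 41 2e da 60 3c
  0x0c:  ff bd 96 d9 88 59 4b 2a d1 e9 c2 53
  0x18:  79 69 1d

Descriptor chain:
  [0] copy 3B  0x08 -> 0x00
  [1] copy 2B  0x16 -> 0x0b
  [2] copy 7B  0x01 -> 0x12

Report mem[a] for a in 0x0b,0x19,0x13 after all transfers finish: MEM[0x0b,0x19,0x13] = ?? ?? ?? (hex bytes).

MEM[0x0b,0x19,0x13] = c2 69 60

D0: mem[0x00..0x02] <- [2e da 60]
D1: mem[0x0b..0x0c] <- [c2 53]
D2: mem[0x12..0x18] <- [da 60 ff b4 0b 8c 41]
query mem[0x0b]=0xc2, mem[0x19]=0x69, mem[0x13]=0x60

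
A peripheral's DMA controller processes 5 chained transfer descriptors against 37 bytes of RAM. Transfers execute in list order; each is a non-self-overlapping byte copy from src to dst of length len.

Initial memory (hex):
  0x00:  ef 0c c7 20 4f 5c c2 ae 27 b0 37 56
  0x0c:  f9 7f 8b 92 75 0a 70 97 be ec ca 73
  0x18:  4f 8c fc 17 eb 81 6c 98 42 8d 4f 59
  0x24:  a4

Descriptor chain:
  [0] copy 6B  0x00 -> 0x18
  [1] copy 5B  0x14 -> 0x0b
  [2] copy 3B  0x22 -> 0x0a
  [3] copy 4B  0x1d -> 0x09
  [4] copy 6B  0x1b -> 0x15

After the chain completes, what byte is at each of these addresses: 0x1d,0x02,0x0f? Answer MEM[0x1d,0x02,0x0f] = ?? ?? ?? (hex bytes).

#0 dst[0x18+6] := {0xef,0x0c,0xc7,0x20,0x4f,0x5c}
#1 dst[0x0b+5] := {0xbe,0xec,0xca,0x73,0xef}
#2 dst[0x0a+3] := {0x4f,0x59,0xa4}
#3 dst[0x09+4] := {0x5c,0x6c,0x98,0x42}
#4 dst[0x15+6] := {0x20,0x4f,0x5c,0x6c,0x98,0x42}
query mem[0x1d]=0x5c, mem[0x02]=0xc7, mem[0x0f]=0xef

MEM[0x1d,0x02,0x0f] = 5c c7 ef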